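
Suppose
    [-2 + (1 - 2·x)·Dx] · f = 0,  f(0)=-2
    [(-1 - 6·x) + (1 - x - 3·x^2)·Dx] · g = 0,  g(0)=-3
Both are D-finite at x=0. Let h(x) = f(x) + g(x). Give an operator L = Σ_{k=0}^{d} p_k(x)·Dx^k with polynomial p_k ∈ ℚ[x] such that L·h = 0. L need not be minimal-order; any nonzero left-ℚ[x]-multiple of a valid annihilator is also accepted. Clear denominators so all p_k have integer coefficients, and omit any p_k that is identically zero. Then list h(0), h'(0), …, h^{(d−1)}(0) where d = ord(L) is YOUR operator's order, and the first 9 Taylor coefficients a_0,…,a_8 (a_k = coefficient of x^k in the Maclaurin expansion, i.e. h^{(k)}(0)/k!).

f: a_k = -2, -4, -8, -16, -32, -64, -128, -256, -512, …
g: a_k = -3, -3, -12, -21, -57, -120, -291, -651, -1524, …
Weyl lclm of L_f,L_g ⇒ L₀ (ord ≤ 2).
L = (8 - 36·x + 108·x^2 - 72·x^3) + (-2·x - 54·x^2 + 192·x^3 - 144·x^4)·Dx + (-1 + 9·x - 23·x^2 + 6·x^3 + 42·x^4 - 36·x^5)·Dx^2  (order 2).
h: a_k = -5, -7, -20, -37, -89, -184, -419, -907, -2036, …
ICs: h(0) = -5, h′(0) = -7.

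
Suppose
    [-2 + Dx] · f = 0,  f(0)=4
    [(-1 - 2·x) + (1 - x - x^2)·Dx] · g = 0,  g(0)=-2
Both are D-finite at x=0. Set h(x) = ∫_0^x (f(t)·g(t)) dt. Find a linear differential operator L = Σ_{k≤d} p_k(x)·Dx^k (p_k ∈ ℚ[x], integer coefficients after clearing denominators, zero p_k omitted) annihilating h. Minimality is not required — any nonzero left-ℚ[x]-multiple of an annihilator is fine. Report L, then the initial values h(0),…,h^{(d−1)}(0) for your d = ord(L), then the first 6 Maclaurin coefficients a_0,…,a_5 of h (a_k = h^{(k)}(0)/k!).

L = (3 - 2·x^2)·Dx + (-1 + x + x^2)·Dx^2  (order 2).
h: a_k = 0, -8, -12, -16, -62/3, -136/5, …
ICs: h(0) = 0, h′(0) = -8.

f: a_k = 4, 8, 8, 16/3, 8/3, 16/15, …
g: a_k = -2, -2, -4, -6, -10, -16, …
Product ⇒ symmetric product L₀, ord ≤ 1.
Integrate: L := L₀·Dx.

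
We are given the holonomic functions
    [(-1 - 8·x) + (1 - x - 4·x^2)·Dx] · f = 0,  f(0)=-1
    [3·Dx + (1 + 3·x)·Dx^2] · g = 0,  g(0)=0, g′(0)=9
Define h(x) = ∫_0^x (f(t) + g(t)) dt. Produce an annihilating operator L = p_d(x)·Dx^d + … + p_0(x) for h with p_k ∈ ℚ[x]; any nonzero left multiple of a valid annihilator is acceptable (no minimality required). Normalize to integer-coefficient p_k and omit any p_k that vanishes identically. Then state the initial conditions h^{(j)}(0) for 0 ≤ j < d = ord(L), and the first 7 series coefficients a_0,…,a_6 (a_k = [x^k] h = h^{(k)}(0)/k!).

L = (342 + 2178·x + 6624·x^2 + 6336·x^3 + 6912·x^4)·Dx^2 + (36 + 696·x + 4356·x^2 + 10176·x^3 + 12960·x^4 + 11520·x^5)·Dx^3 + (-13 - 101·x - 191·x^2 + 225·x^3 + 1440·x^4 + 2928·x^5 + 2304·x^6)·Dx^4  (order 4).
h: a_k = 0, -1, 4, -37/6, 9/2, -359/20, 202/15, …
ICs: h(0) = 0, h′(0) = -1, h′′(0) = 8, h′′′(0) = -37.

f: a_k = -1, -1, -5, -9, -29, -65, -181, …
g: a_k = 0, 9, -27/2, 27, -243/4, 729/5, -729/2, …
L₀ := lclm(L_f,L_g); ord L₀ ≤ 1+2.
∫: right-multiply L₀ by Dx.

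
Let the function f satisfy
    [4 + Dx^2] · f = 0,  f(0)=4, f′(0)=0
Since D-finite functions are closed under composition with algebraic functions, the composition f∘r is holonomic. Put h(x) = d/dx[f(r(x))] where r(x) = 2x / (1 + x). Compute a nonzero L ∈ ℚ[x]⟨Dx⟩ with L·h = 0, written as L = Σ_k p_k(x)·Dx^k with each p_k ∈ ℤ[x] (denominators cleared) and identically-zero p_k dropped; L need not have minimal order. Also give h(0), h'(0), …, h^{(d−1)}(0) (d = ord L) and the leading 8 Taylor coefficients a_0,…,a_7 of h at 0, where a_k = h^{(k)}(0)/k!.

f: a_k = 4, 0, -8, 0, 8/3, 0, -16/45, 0, …
L₀ from L_f via x↦r, Dx↦r'^{-1}Dx.
Differentiate: ansatz ord ≤ ord L₀ ⇒ L.
L = (22 + 12·x + 6·x^2) + (6 + 18·x + 18·x^2 + 6·x^3)·Dx + (1 + 4·x + 6·x^2 + 4·x^3 + x^4)·Dx^2  (order 2).
h: a_k = 0, -64, 192, -640/3, -640/3, 21952/15, -18368/5, 402176/63, …
ICs: h(0) = 0, h′(0) = -64.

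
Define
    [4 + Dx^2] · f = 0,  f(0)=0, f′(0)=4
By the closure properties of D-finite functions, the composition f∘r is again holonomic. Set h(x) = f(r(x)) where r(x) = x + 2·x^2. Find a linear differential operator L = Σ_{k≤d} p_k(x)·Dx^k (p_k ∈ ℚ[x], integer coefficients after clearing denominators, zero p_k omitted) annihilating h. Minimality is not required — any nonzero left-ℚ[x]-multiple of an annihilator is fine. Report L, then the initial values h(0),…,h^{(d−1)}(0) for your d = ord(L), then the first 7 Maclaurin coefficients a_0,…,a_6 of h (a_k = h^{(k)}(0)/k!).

f: a_k = 0, 4, 0, -8/3, 0, 8/15, 0, …
f∘r: x↦r, Dx↦Dx/r' in L_f ⇒ L₀.
L = (4 + 48·x + 192·x^2 + 256·x^3) - 4·Dx + (1 + 4·x)·Dx^2  (order 2).
h: a_k = 0, 4, 8, -8/3, -16, -472/15, -16, …
ICs: h(0) = 0, h′(0) = 4.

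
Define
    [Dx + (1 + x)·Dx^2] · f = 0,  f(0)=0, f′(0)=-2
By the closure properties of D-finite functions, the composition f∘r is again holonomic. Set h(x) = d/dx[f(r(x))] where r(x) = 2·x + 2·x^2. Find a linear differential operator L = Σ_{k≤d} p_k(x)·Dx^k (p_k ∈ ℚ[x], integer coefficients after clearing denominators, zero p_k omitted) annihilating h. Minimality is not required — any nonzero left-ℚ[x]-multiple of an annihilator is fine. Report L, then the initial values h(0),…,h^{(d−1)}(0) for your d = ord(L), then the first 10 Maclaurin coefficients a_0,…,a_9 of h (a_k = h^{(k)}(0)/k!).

L = (4·x + 4·x^2) + (1 + 4·x + 6·x^2 + 4·x^3)·Dx  (order 1).
h: a_k = -4, 0, 8, -16, 16, 0, -32, 64, -64, 0, …
ICs: h(0) = -4.

f: a_k = 0, -2, 1, -2/3, 1/2, -2/5, 1/3, -2/7, 1/4, -2/9, …
h₀=f(r): pull back L_f along r ⇒ L₀.
Derive L from L₀ (diff closure).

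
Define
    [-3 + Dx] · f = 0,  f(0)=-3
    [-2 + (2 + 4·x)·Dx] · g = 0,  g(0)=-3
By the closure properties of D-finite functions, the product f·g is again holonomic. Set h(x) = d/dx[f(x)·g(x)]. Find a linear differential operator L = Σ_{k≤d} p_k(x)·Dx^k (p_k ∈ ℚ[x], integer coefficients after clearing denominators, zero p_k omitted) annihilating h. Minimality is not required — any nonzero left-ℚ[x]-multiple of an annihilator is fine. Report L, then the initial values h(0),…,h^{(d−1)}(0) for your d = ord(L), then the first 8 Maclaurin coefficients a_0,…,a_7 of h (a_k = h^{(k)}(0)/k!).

L = (7 + 24·x + 18·x^2) + (-2 - 7·x - 6·x^2)·Dx  (order 1).
h: a_k = 36, 126, 216, 234, 198, 567/5, 432/5, -351/35, …
ICs: h(0) = 36.

f: a_k = -3, -9, -27/2, -27/2, -81/8, -243/40, -243/80, -729/560, …
g: a_k = -3, -3, 3/2, -3/2, 15/8, -21/8, 63/16, -99/16, …
Sym-product of L_f,L_g gives L₀ (≤ ord 1).
Differentiate: ansatz ord ≤ ord L₀ ⇒ L.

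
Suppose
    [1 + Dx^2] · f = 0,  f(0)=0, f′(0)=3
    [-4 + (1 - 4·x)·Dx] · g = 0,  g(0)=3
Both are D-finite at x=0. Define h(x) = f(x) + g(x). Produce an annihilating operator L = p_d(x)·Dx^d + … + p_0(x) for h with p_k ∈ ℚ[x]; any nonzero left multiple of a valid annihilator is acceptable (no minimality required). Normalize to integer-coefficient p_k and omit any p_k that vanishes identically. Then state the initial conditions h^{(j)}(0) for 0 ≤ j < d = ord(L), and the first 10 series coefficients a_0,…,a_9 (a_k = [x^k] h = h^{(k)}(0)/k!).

L = (-388 + 32·x - 64·x^2) + (33 - 140·x + 48·x^2 - 64·x^3)·Dx + (-388 + 32·x - 64·x^2)·Dx^2 + (33 - 140·x + 48·x^2 - 64·x^3)·Dx^3  (order 3).
h: a_k = 3, 15, 48, 383/2, 768, 122881/40, 12288, 82575359/1680, 196608, 95126814721/120960, …
ICs: h(0) = 3, h′(0) = 15, h′′(0) = 96.

f: a_k = 0, 3, 0, -1/2, 0, 1/40, 0, -1/1680, 0, 1/120960, …
g: a_k = 3, 12, 48, 192, 768, 3072, 12288, 49152, 196608, 786432, …
Weyl lclm of L_f,L_g ⇒ L₀ (ord ≤ 3).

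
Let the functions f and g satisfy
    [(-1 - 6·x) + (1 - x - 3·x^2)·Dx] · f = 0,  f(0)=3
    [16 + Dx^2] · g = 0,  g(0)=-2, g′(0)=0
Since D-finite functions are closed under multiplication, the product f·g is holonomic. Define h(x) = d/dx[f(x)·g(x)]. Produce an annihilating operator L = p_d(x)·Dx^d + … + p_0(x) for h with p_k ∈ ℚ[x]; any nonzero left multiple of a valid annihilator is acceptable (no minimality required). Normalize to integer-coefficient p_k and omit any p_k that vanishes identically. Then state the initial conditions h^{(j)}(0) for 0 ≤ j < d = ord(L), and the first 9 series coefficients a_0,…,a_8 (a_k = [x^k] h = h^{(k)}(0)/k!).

f: a_k = 3, 3, 12, 21, 57, 120, 291, 651, 1524, …
g: a_k = -2, 0, 16, 0, -64/3, 0, 512/45, 0, -1024/315, …
L₀ := L_f ⊗_s L_g (sym. prod.), ord ≤ 2.
h₀' ⇒ L via d/dx closure of L₀.
L = (-26 - 256·x - 640·x^2 + 768·x^3 + 1152·x^4) + (-7 - 26·x + 144·x^2 + 288·x^3)·Dx + (5 - 13·x - 31·x^2 + 48·x^3 + 72·x^4)·Dx^2  (order 2).
h: a_k = -6, 48, 18, 56, 160, 3244/5, 21434/15, 435776/105, 356322/35, …
ICs: h(0) = -6, h′(0) = 48.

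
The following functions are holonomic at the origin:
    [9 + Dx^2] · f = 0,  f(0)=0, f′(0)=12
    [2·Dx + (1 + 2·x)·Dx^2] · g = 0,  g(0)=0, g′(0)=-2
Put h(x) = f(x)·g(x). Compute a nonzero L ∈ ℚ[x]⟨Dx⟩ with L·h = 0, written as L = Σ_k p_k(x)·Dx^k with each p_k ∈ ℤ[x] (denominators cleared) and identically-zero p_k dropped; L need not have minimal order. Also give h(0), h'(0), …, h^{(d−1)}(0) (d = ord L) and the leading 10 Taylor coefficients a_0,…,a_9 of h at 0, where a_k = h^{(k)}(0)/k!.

L = (63 + 1053·x + 3969·x^2 + 5832·x^3 + 2916·x^4) + (63 + 450·x + 972·x^2 + 648·x^3)·Dx + (25 + 270·x + 918·x^2 + 1296·x^3 + 648·x^4)·Dx^2 + (7 + 50·x + 108·x^2 + 72·x^3)·Dx^3 + (2 + 17·x + 53·x^2 + 72·x^3 + 36·x^4)·Dx^4  (order 4).
h: a_k = 0, 0, -24, 24, 4, 12, -45, 361/5, -1713/14, 3093/14, …
ICs: h(0) = 0, h′(0) = 0, h′′(0) = -48, h′′′(0) = 144.

f: a_k = 0, 12, 0, -18, 0, 81/10, 0, -243/140, 0, 243/1120, …
g: a_k = 0, -2, 2, -8/3, 4, -32/5, 32/3, -128/7, 32, -512/9, …
L₀ := L_f ⊗_s L_g (sym. prod.), ord ≤ 4.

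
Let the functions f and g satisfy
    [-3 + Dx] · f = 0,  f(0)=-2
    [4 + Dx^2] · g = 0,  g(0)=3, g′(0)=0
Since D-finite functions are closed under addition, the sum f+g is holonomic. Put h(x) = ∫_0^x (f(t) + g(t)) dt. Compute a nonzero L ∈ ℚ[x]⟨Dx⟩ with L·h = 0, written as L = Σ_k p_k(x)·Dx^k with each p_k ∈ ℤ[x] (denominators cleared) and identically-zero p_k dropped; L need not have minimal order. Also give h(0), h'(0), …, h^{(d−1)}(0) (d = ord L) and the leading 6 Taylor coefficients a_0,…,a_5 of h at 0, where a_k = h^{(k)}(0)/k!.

L = -12·Dx + 4·Dx^2 - 3·Dx^3 + Dx^4  (order 4).
h: a_k = 0, 1, -3, -5, -9/4, -19/20, …
ICs: h(0) = 0, h′(0) = 1, h′′(0) = -6, h′′′(0) = -30.

f: a_k = -2, -6, -9, -9, -27/4, -81/20, …
g: a_k = 3, 0, -6, 0, 2, 0, …
Weyl lclm of L_f,L_g ⇒ L₀ (ord ≤ 3).
h=∫h₀ ⇒ L = L₀·Dx.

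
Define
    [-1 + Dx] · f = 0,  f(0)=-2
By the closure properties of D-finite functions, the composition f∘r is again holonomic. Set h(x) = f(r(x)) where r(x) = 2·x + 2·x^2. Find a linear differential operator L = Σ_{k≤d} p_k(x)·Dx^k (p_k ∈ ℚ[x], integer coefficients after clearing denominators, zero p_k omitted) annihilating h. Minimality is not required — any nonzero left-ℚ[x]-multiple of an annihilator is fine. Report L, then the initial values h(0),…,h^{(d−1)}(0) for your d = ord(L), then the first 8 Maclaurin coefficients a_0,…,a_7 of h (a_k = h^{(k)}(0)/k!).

f: a_k = -2, -2, -1, -1/3, -1/12, -1/60, -1/360, -1/2520, …
f∘r: x↦r, Dx↦Dx/r' in L_f ⇒ L₀.
L = (-2 - 4·x) + Dx  (order 1).
h: a_k = -2, -4, -8, -32/3, -40/3, -208/15, -608/45, -3712/315, …
ICs: h(0) = -2.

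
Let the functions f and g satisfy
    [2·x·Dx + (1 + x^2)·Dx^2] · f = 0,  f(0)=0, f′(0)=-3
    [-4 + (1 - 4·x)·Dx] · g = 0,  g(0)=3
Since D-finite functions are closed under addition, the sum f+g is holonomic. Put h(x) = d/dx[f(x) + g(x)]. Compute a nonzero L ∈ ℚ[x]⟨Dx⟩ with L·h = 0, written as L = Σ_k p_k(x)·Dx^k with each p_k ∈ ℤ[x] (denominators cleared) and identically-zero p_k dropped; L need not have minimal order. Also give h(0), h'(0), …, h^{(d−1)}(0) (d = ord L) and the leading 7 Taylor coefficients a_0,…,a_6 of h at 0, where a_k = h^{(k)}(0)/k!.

f: a_k = 0, -3, 0, 1, 0, -3/5, 0, …
g: a_k = 3, 12, 48, 192, 768, 3072, 12288, …
Weyl lclm of L_f,L_g ⇒ L₀ (ord ≤ 3).
Derive L from L₀ (diff closure).
L = (8 - 128·x - 24·x^2) + (-49 + 8·x - 109·x^2 - 24·x^3)·Dx + (4 - 15·x - 15·x^3 - 4·x^4)·Dx^2  (order 2).
h: a_k = 9, 96, 579, 3072, 15357, 73728, 344067, …
ICs: h(0) = 9, h′(0) = 96.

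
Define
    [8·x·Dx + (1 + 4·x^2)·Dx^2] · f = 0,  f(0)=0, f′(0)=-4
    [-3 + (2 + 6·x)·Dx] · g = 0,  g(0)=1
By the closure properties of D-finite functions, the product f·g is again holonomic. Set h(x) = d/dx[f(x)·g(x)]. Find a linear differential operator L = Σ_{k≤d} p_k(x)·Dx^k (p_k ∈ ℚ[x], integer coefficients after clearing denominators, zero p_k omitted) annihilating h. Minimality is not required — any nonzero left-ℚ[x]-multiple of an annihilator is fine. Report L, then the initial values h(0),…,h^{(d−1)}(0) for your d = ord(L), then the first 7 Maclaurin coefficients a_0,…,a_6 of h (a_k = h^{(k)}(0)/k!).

L = (15 + 1440·x + 1656·x^2 - 3456·x^3 - 1296·x^4) + (172 + 1188·x + 3552·x^2 + 1152·x^3 - 12096·x^4 - 5184·x^5)·Dx + (36 + 152·x + 36·x^2 - 256·x^3 - 864·x^4 - 3456·x^5 - 1728·x^6)·Dx^2  (order 2).
h: a_k = -4, -12, 59/2, 5, -983/32, -35307/160, 841319/1280, …
ICs: h(0) = -4, h′(0) = -12.

f: a_k = 0, -4, 0, 16/3, 0, -64/5, 0, …
g: a_k = 1, 3/2, -9/8, 27/16, -405/128, 1701/256, -15309/1024, …
h₀=f·g: eliminate ⇒ L₀, order ≤ 2·1.
Derive L from L₀ (diff closure).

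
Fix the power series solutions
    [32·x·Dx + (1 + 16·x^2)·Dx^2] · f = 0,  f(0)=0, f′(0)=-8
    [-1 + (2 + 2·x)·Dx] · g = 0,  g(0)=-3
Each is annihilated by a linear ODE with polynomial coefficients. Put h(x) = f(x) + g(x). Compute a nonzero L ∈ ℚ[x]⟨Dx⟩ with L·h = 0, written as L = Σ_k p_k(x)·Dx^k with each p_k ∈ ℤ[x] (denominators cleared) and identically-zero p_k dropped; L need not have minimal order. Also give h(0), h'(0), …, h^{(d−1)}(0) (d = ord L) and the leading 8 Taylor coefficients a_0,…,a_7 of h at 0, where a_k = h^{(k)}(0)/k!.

L = (-64 - 160·x + 3072·x^2 + 1536·x^3)·Dx + (-131 - 256·x + 5920·x^2 + 12288·x^3 + 5376·x^4)·Dx^2 + (-2 + 126·x + 192·x^2 + 2112·x^3 + 3584·x^4 + 1536·x^5)·Dx^3  (order 3).
h: a_k = -3, -19/2, 3/8, 2039/48, 15/128, -524393/1280, 63/1024, 67108171/14336, …
ICs: h(0) = -3, h′(0) = -19/2, h′′(0) = 3/4.

f: a_k = 0, -8, 0, 128/3, 0, -2048/5, 0, 32768/7, …
g: a_k = -3, -3/2, 3/8, -3/16, 15/128, -21/256, 63/1024, -99/2048, …
Weyl lclm of L_f,L_g ⇒ L₀ (ord ≤ 3).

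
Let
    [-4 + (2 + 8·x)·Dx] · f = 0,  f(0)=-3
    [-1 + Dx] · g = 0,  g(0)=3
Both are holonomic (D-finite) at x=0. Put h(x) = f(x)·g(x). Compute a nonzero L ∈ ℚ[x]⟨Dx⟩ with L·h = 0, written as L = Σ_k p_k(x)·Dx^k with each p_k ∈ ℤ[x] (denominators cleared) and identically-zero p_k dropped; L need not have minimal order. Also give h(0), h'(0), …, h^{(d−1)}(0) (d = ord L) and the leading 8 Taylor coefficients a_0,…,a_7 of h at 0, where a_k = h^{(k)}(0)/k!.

f: a_k = -3, -6, 6, -12, 30, -84, 252, -792, …
g: a_k = 3, 3, 3/2, 1/2, 1/8, 1/40, 1/240, 1/1680, …
Product ⇒ symmetric product L₀, ord ≤ 1.
L = (-3 - 4·x) + (1 + 4·x)·Dx  (order 1).
h: a_k = -9, -27, -9/2, -57/2, 477/8, -7113/40, 43487/80, -970131/560, …
ICs: h(0) = -9.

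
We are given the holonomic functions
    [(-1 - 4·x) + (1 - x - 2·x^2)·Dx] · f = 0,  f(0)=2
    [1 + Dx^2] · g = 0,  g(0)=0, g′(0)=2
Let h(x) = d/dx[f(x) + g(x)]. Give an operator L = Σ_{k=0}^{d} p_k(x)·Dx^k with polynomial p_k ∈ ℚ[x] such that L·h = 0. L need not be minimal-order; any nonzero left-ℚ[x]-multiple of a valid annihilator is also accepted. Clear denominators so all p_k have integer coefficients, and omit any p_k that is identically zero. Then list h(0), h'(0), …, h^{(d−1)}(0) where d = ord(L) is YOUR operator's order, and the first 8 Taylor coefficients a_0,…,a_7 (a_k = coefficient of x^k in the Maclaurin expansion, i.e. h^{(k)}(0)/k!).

f: a_k = 2, 2, 6, 10, 22, 42, 86, 170, …
g: a_k = 0, 2, 0, -1/3, 0, 1/60, 0, -1/2520, …
f+g: L₀ = lclm(L_f,L_g), ord ≤ 1+2.
Derive L from L₀ (diff closure).
L = (270 + 1200·x + 2862·x^2 + 1860·x^3 + 1920·x^4 + 144·x^5 + 96·x^6) + (-31 - 115·x + 75·x^2 + 241·x^3 + 430·x^4 + 372·x^5 + 56·x^6 + 32·x^7)·Dx + (270 + 1200·x + 2862·x^2 + 1860·x^3 + 1920·x^4 + 144·x^5 + 96·x^6)·Dx^2 + (-31 - 115·x + 75·x^2 + 241·x^3 + 430·x^4 + 372·x^5 + 56·x^6 + 32·x^7)·Dx^3  (order 3).
h: a_k = 4, 12, 29, 88, 2521/12, 516, 428399/360, 2736, …
ICs: h(0) = 4, h′(0) = 12, h′′(0) = 58.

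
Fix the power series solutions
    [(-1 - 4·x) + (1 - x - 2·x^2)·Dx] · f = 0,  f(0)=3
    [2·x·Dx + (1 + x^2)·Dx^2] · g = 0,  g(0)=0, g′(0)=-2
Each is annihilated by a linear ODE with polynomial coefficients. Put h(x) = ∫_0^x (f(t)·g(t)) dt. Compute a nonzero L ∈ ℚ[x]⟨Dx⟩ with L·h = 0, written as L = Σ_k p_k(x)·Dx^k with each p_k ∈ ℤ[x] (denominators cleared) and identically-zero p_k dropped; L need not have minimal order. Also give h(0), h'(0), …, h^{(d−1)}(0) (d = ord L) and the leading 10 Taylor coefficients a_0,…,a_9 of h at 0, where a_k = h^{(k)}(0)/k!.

f: a_k = 3, 3, 9, 15, 33, 63, 129, 255, 513, 1023, …
g: a_k = 0, -2, 0, 2/3, 0, -2/5, 0, 2/7, 0, -2/9, …
Product ⇒ symmetric product L₀, ord ≤ 2.
Integrate: L := L₀·Dx.
L = (4 + 2·x + 12·x^2)·Dx + (2 + 6·x + 4·x^2 + 12·x^3)·Dx^2 + (-1 + x + x^2 + x^3 + 2·x^4)·Dx^3  (order 3).
h: a_k = 0, 0, -3, -2, -4, -28/5, -51/5, -586/35, -2089/70, -368/7, …
ICs: h(0) = 0, h′(0) = 0, h′′(0) = -6.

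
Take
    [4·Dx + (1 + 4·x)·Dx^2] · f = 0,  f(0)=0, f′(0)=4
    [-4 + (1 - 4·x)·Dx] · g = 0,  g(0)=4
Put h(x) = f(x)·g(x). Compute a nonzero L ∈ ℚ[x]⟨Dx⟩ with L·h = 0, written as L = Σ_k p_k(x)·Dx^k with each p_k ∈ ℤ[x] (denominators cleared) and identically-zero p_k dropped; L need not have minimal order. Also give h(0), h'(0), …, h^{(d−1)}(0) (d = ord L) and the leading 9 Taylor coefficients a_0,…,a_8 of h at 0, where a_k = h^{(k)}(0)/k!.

L = 16 + (4 + 48·x)·Dx + (-1 + 16·x^2)·Dx^2  (order 2).
h: a_k = 0, 16, 32, 640/3, 1792/3, 48128/15, 151552/15, 5226496/105, 17465344/105, …
ICs: h(0) = 0, h′(0) = 16.

f: a_k = 0, 4, -8, 64/3, -64, 1024/5, -2048/3, 16384/7, -8192, …
g: a_k = 4, 16, 64, 256, 1024, 4096, 16384, 65536, 262144, …
f·g: L₀ = L_f ⊗_s L_g, ord ≤ 2·1.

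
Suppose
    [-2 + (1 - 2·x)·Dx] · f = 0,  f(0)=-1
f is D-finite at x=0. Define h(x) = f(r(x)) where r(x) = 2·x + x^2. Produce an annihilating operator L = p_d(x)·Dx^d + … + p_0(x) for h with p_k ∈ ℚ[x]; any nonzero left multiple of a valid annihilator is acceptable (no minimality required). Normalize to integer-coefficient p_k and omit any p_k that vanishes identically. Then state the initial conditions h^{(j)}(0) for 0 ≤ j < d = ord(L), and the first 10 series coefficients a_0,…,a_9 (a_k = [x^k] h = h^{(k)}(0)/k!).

f: a_k = -1, -2, -4, -8, -16, -32, -64, -128, -256, -512, …
Substitute x→r, Dx→(1/r')Dx; clear ⇒ L₀.
L = (4 + 4·x) + (-1 + 4·x + 2·x^2)·Dx  (order 1).
h: a_k = -1, -4, -18, -80, -356, -1584, -7048, -31360, -139536, -620864, …
ICs: h(0) = -1.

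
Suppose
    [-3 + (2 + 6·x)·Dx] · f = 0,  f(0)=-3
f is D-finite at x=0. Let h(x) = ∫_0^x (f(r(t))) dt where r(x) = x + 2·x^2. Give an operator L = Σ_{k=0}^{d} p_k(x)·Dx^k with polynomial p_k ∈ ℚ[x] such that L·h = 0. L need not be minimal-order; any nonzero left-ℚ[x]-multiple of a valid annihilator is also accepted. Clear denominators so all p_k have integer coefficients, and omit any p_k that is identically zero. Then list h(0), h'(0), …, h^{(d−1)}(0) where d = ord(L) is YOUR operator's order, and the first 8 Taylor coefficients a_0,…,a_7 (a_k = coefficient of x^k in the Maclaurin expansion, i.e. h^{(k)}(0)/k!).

f: a_k = -3, -9/2, 27/8, -81/16, 1215/128, -5103/256, 45927/1024, -216513/2048, …
h₀=f(r): pull back L_f along r ⇒ L₀.
∫: right-multiply L₀ by Dx.
L = (-3 - 12·x)·Dx + (2 + 6·x + 12·x^2)·Dx^2  (order 2).
h: a_k = 0, -3, -9/4, -15/8, 135/64, -189/128, -405/512, 33615/7168, …
ICs: h(0) = 0, h′(0) = -3.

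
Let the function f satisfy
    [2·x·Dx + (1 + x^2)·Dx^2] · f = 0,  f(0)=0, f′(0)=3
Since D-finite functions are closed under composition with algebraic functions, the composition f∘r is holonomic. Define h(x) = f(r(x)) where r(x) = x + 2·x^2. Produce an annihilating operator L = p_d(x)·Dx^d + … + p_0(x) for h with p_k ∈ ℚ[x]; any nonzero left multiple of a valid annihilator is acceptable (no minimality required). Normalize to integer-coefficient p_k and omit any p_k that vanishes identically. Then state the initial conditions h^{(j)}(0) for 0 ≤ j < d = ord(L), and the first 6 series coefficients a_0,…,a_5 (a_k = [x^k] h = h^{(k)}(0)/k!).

f: a_k = 0, 3, 0, -1, 0, 3/5, …
f∘r: x↦r, Dx↦Dx/r' in L_f ⇒ L₀.
L = (-4 + 2·x + 16·x^2 + 48·x^3 + 48·x^4)·Dx + (1 + 4·x + x^2 + 8·x^3 + 20·x^4 + 16·x^5)·Dx^2  (order 2).
h: a_k = 0, 3, 6, -1, -6, -57/5, …
ICs: h(0) = 0, h′(0) = 3.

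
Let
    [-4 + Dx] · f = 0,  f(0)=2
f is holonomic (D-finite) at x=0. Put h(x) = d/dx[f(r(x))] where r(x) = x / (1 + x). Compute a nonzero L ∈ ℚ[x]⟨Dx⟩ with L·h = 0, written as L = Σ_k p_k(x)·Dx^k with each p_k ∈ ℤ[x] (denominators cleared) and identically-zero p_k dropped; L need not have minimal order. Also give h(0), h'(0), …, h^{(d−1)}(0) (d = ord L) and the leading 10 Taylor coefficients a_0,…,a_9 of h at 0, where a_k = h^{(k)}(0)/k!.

f: a_k = 2, 8, 16, 64/3, 64/3, 256/15, 512/45, 2048/315, 1024/315, 4096/2835, …
f∘r: x↦r, Dx↦Dx/r' in L_f ⇒ L₀.
Differentiate: ansatz ord ≤ ord L₀ ⇒ L.
L = (2 - 2·x) + (-1 - 2·x - x^2)·Dx  (order 1).
h: a_k = 8, 16, -8, -32/3, 56/3, -176/15, -136/45, 5056/315, -6632/315, 47344/2835, …
ICs: h(0) = 8.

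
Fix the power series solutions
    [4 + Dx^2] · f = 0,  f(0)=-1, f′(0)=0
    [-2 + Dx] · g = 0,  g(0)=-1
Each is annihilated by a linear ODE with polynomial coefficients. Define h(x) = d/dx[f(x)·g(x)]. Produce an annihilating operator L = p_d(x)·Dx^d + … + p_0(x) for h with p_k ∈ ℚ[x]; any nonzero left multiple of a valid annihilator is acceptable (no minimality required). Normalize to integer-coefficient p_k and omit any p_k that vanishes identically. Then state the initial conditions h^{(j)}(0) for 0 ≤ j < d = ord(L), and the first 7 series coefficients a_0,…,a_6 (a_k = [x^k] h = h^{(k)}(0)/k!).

L = 8 - 4·Dx + Dx^2  (order 2).
h: a_k = 2, 0, -8, -32/3, -16/3, 0, 64/45, …
ICs: h(0) = 2, h′(0) = 0.

f: a_k = -1, 0, 2, 0, -2/3, 0, 4/45, …
g: a_k = -1, -2, -2, -4/3, -2/3, -4/15, -4/45, …
Sym-product of L_f,L_g gives L₀ (≤ ord 2).
Differentiate: ansatz ord ≤ ord L₀ ⇒ L.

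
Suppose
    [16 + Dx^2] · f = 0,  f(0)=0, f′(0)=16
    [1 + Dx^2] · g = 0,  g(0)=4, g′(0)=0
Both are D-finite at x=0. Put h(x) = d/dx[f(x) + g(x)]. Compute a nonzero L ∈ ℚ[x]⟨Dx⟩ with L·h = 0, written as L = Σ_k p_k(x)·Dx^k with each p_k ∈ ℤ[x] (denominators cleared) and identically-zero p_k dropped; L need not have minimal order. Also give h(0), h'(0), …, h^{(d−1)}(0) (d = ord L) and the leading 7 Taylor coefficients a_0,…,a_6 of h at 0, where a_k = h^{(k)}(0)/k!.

L = 16 + 17·Dx^2 + Dx^4  (order 4).
h: a_k = 16, -4, -128, 2/3, 512/3, -1/30, -4096/45, …
ICs: h(0) = 16, h′(0) = -4, h′′(0) = -256, h′′′(0) = 4.

f: a_k = 0, 16, 0, -128/3, 0, 512/15, 0, …
g: a_k = 4, 0, -2, 0, 1/6, 0, -1/180, …
L₀ := lclm(L_f,L_g); ord L₀ ≤ 2+2.
Differentiate: ansatz ord ≤ ord L₀ ⇒ L.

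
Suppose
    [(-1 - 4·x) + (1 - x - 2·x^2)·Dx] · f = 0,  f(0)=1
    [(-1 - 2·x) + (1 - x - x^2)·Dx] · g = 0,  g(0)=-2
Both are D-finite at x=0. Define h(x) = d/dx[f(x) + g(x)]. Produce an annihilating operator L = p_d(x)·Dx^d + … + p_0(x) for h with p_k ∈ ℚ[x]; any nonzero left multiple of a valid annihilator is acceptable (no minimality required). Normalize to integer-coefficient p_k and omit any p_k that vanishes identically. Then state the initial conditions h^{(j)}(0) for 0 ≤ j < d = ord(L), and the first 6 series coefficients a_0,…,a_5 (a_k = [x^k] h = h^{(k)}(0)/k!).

L = (-6 - 120·x - 120·x^2 - 312·x^3 - 462·x^4 - 336·x^5 + 144·x^6) + (6 + 30·x + 30·x^2 + 24·x^3 - 99·x^4 - 438·x^5 - 144·x^6 + 96·x^7)·Dx + (-1 + 2·x - 7·x^2 + 2·x^3 + 48·x^4 - 13·x^5 - 69·x^6 - 8·x^7 + 12·x^8)·Dx^2  (order 2).
h: a_k = -1, -2, -3, 4, 25, 102, …
ICs: h(0) = -1, h′(0) = -2.

f: a_k = 1, 1, 3, 5, 11, 21, …
g: a_k = -2, -2, -4, -6, -10, -16, …
L₀ := lclm(L_f,L_g); ord L₀ ≤ 1+1.
Differentiate: ansatz ord ≤ ord L₀ ⇒ L.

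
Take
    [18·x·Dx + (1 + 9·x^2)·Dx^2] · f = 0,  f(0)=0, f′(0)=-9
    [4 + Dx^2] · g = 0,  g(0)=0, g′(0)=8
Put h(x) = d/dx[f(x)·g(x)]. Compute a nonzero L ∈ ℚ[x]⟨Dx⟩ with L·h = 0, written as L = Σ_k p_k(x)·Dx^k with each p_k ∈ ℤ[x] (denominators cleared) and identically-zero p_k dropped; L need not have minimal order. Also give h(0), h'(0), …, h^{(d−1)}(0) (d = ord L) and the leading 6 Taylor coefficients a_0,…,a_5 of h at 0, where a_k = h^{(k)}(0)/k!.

L = (52480 + 1115424·x^2 + 18751824·x^4 + 15209856·x^6 + 3464208·x^8 - 11337408·x^10 + 34012224·x^12) + (31032·x + 1320624·x^3 + 10701720·x^5 + 13646880·x^7 + 18895680·x^9 + 34012224·x^11)·Dx + (13640 + 300780·x^2 + 4978584·x^4 + 5269212·x^6 + 3621672·x^8 + 2834352·x^10 + 17006112·x^12)·Dx^2 + (7758·x + 330156·x^3 + 2675430·x^5 + 3411720·x^7 + 4723920·x^9 + 8503056·x^11)·Dx^3 + (130 + 5481·x^2 + 72657·x^4 + 366687·x^6 + 688905·x^8 + 1417176·x^10 + 2125764·x^12)·Dx^4  (order 4).
h: a_k = 0, -144, 0, 1056, 0, -7920, …
ICs: h(0) = 0, h′(0) = -144, h′′(0) = 0, h′′′(0) = 6336.

f: a_k = 0, -9, 0, 27, 0, -729/5, …
g: a_k = 0, 8, 0, -16/3, 0, 16/15, …
Sym-product of L_f,L_g gives L₀ (≤ ord 4).
Differentiate: ansatz ord ≤ ord L₀ ⇒ L.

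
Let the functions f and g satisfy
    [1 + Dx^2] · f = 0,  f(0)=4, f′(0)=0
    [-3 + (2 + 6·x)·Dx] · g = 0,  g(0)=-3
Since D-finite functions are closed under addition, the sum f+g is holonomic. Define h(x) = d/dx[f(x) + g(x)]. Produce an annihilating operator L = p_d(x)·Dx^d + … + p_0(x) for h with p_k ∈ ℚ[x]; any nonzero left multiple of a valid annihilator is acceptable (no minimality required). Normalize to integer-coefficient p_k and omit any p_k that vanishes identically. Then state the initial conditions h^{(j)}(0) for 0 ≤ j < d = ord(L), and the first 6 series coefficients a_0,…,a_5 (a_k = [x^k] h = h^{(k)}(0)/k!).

f: a_k = 4, 0, -2, 0, 1/6, 0, …
g: a_k = -3, -9/2, 27/8, -81/16, 1215/128, -5103/256, …
f+g: L₀ = lclm(L_f,L_g), ord ≤ 2+1.
h₀' ⇒ L via d/dx closure of L₀.
L = (-417 - 72·x - 108·x^2) + (-62 - 234·x - 216·x^2 - 216·x^3)·Dx + (-417 - 72·x - 108·x^2)·Dx^2 + (-62 - 234·x - 216·x^2 - 216·x^3)·Dx^3  (order 3).
h: a_k = -9/2, 11/4, -243/16, 3709/96, -25515/256, 2066459/7680, …
ICs: h(0) = -9/2, h′(0) = 11/4, h′′(0) = -243/8.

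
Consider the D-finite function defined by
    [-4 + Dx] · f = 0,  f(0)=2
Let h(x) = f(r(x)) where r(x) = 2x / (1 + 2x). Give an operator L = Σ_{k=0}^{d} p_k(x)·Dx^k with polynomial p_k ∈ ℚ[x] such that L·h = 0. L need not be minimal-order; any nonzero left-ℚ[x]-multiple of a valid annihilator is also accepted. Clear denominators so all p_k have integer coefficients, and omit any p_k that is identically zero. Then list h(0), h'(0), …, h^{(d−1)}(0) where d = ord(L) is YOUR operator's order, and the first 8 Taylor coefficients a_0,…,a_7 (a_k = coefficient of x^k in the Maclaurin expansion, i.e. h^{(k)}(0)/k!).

L = -8 + (1 + 4·x + 4·x^2)·Dx  (order 1).
h: a_k = 2, 16, 32, -64/3, -128/3, 1792/15, -5632/45, -17408/315, …
ICs: h(0) = 2.

f: a_k = 2, 8, 16, 64/3, 64/3, 256/15, 512/45, 2048/315, …
h₀=f(r): pull back L_f along r ⇒ L₀.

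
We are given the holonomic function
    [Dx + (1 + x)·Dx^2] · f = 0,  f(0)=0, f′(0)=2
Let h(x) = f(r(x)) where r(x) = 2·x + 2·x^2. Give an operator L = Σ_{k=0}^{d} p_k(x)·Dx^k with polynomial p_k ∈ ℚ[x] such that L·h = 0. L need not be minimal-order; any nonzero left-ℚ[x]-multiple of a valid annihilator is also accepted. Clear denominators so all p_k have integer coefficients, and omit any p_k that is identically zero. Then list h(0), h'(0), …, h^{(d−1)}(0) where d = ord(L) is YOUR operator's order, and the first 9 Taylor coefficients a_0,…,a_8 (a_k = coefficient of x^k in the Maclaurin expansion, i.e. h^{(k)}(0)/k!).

f: a_k = 0, 2, -1, 2/3, -1/2, 2/5, -1/3, 2/7, -1/4, …
Change of var in L_f (x↦r) gives L₀.
L = (4·x + 4·x^2)·Dx + (1 + 4·x + 6·x^2 + 4·x^3)·Dx^2  (order 2).
h: a_k = 0, 4, 0, -8/3, 4, -16/5, 0, 32/7, -8, …
ICs: h(0) = 0, h′(0) = 4.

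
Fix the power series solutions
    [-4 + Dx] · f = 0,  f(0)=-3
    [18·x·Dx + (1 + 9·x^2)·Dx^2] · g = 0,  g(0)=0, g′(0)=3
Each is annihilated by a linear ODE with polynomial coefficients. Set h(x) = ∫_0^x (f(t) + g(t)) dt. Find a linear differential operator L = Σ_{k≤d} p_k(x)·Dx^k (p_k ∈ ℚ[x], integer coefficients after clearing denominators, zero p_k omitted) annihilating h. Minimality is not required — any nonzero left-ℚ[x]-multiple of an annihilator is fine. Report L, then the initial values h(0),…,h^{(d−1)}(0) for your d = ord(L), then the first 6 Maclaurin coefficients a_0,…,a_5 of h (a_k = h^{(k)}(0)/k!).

f: a_k = -3, -12, -24, -32, -32, -128/5, …
g: a_k = 0, 3, 0, -9, 0, 243/5, …
h₀=f+g: left-lcm gives L₀, ord ≤ 3.
Integrate: L := L₀·Dx.
L = (36 - 144·x - 972·x^2 - 1296·x^3)·Dx^2 + (-17 + 99·x^2 - 648·x^4)·Dx^3 + (2 + 9·x + 36·x^2 + 81·x^3 + 162·x^4)·Dx^4  (order 4).
h: a_k = 0, -3, -9/2, -8, -41/4, -32/5, …
ICs: h(0) = 0, h′(0) = -3, h′′(0) = -9, h′′′(0) = -48.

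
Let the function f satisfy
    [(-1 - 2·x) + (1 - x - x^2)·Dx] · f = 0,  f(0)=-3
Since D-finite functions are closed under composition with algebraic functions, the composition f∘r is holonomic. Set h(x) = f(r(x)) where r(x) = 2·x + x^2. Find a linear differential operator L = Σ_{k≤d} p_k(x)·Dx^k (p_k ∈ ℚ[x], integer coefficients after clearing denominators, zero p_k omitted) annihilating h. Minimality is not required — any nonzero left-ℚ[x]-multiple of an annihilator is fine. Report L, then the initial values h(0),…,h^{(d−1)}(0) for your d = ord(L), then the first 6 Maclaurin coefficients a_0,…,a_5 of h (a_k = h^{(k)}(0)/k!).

L = (2 + 10·x + 12·x^2 + 4·x^3) + (-1 + 2·x + 5·x^2 + 4·x^3 + x^4)·Dx  (order 1).
h: a_k = -3, -6, -27, -96, -354, -1302, …
ICs: h(0) = -3.

f: a_k = -3, -3, -6, -9, -15, -24, …
L₀ from L_f via x↦r, Dx↦r'^{-1}Dx.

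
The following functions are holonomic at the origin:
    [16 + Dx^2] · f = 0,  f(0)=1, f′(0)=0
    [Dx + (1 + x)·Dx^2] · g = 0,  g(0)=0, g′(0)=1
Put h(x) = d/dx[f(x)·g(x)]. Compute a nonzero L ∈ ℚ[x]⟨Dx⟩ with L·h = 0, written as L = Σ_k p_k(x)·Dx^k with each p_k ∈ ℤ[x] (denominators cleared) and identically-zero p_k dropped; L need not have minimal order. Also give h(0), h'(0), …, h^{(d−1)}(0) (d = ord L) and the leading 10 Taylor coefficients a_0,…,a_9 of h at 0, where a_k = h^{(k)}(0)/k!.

L = (96160 + 647168·x + 1757184·x^2 + 2482176·x^3 + 1931264·x^4 + 786432·x^5 + 131072·x^6) + (13728 + 74144·x + 156160·x^2 + 161280·x^3 + 81920·x^4 + 16384·x^5)·Dx + (13546 + 87008·x + 228848·x^2 + 316416·x^3 + 242944·x^4 + 98304·x^5 + 16384·x^6)·Dx^2 + (858 + 4634·x + 9760·x^2 + 10080·x^3 + 5120·x^4 + 1024·x^5)·Dx^3 + (471 + 2910·x + 7439·x^2 + 10080·x^3 + 7640·x^4 + 3072·x^5 + 512·x^6)·Dx^4  (order 4).
h: a_k = 1, -1, -23, 15, 41, -21, -377/15, 499/45, 157/21, -169/63, …
ICs: h(0) = 1, h′(0) = -1, h′′(0) = -46, h′′′(0) = 90.

f: a_k = 1, 0, -8, 0, 32/3, 0, -256/45, 0, 512/315, 0, …
g: a_k = 0, 1, -1/2, 1/3, -1/4, 1/5, -1/6, 1/7, -1/8, 1/9, …
h₀=f·g: eliminate ⇒ L₀, order ≤ 2·2.
h₀' ⇒ L via d/dx closure of L₀.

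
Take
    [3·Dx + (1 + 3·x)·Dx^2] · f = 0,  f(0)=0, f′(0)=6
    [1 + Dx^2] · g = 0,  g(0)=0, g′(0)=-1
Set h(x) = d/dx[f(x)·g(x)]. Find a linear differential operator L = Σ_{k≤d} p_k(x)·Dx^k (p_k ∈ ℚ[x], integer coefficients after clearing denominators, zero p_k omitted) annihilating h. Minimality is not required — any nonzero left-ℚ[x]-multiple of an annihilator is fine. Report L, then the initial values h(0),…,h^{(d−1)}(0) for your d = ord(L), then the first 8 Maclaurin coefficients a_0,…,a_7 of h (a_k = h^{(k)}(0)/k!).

f: a_k = 0, 6, -9, 18, -81/2, 486/5, -243, 4374/7, …
g: a_k = 0, -1, 0, 1/6, 0, -1/120, 0, 1/5040, …
h₀=f·g: eliminate ⇒ L₀, order ≤ 2·2.
h₀' ⇒ L via d/dx closure of L₀.
L = (-8897 - 1764·x - 7722·x^2 - 14364·x^3 - 7533·x^4 + 5832·x^5 + 2916·x^6) + (-3432 - 13248·x - 12420·x^2 - 8100·x^3 + 9720·x^4 + 5832·x^5)·Dx + (-9100 - 3204·x - 11070·x^2 - 17064·x^3 - 6318·x^4 + 11664·x^5 + 5832·x^6)·Dx^2 + (-3432 - 13248·x - 12420·x^2 - 8100·x^3 + 9720·x^4 + 5832·x^5)·Dx^3 + (-203 - 1440·x - 3348·x^2 - 2700·x^3 + 1215·x^4 + 5832·x^5 + 2916·x^6)·Dx^4  (order 4).
h: a_k = 0, -12, 27, -68, 195, -1131/2, 66171/40, -511397/105, …
ICs: h(0) = 0, h′(0) = -12, h′′(0) = 54, h′′′(0) = -408.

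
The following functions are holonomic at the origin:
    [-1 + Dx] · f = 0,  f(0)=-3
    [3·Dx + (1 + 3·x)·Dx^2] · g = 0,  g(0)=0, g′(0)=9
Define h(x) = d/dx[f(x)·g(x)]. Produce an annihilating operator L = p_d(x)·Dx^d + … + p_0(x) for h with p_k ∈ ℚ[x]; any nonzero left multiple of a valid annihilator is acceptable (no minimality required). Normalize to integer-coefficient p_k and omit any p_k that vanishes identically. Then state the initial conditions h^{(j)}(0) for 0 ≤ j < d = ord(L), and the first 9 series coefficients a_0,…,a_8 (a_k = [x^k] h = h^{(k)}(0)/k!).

f: a_k = -3, -3, -3/2, -1/2, -1/8, -1/40, -1/240, -1/1680, -1/13440, …
g: a_k = 0, 9, -27/2, 27, -243/4, 729/5, -729/2, 6561/7, -19683/8, …
f·g: L₀ = L_f ⊗_s L_g, ord ≤ 1·2.
h=h₀': d/dx-closure on L₀ ⇒ L.
L = (13 - 12·x + 9·x^2) + (-11 + 15·x - 18·x^2)·Dx + (-2 - 3·x + 9·x^2)·Dx^2  (order 2).
h: a_k = -27, 27, -162, 468, -11601/8, 35289/8, -133683/10, 404007/10, -109205631/896, …
ICs: h(0) = -27, h′(0) = 27.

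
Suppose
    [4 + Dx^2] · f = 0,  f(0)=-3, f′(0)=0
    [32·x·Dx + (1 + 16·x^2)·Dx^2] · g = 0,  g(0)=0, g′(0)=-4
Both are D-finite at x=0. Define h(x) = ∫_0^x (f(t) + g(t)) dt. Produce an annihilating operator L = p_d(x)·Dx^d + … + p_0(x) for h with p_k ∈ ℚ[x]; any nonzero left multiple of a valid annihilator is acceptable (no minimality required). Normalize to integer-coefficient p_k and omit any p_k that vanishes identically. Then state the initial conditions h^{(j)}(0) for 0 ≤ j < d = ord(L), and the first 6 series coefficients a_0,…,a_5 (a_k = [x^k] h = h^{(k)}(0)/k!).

f: a_k = -3, 0, 6, 0, -2, 0, …
g: a_k = 0, -4, 0, 64/3, 0, -1024/5, …
f+g: L₀ = lclm(L_f,L_g), ord ≤ 2+2.
Integrate: L := L₀·Dx.
L = (-6016·x + 102400·x^3 + 32768·x^5)·Dx^2 + (-28 + 1216·x^2 + 27648·x^4 + 16384·x^6)·Dx^3 + (-1504·x + 25600·x^3 + 8192·x^5)·Dx^4 + (-7 + 304·x^2 + 6912·x^4 + 4096·x^6)·Dx^5  (order 5).
h: a_k = 0, -3, -2, 2, 16/3, -2/5, …
ICs: h(0) = 0, h′(0) = -3, h′′(0) = -4, h′′′(0) = 12, h′′′′(0) = 128.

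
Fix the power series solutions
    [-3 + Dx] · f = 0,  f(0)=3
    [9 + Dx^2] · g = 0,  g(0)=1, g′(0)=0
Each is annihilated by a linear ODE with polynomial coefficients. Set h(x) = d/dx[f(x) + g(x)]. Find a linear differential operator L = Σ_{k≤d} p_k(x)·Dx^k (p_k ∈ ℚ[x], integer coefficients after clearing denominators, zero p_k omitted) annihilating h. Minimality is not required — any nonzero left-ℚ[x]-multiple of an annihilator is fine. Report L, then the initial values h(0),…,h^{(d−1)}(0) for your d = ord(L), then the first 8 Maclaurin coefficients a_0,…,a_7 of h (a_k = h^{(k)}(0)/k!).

f: a_k = 3, 9, 27/2, 27/2, 81/8, 243/40, 243/80, 729/560, …
g: a_k = 1, 0, -9/2, 0, 27/8, 0, -81/80, 0, …
L₀ := lclm(L_f,L_g); ord L₀ ≤ 1+2.
Derive L from L₀ (diff closure).
L = 27 - 9·Dx + 3·Dx^2 - Dx^3  (order 3).
h: a_k = 9, 18, 81/2, 54, 243/8, 243/20, 729/80, 729/140, …
ICs: h(0) = 9, h′(0) = 18, h′′(0) = 81.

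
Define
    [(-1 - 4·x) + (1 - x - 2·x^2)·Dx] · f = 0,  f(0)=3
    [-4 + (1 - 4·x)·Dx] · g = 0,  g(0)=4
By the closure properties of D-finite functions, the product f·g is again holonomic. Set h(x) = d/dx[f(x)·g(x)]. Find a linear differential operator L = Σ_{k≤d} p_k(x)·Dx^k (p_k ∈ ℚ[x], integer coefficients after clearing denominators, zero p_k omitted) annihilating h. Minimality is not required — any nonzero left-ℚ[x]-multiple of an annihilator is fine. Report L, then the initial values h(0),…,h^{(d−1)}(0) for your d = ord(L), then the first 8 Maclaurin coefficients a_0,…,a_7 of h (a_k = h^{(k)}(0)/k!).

L = (46 - 108·x - 216·x^2 + 256·x^3 + 768·x^4) + (-5 + 29·x - 6·x^2 - 152·x^3 + 80·x^4 + 192·x^5)·Dx  (order 1).
h: a_k = 60, 552, 3492, 19152, 97020, 468792, 2194836, 10049952, …
ICs: h(0) = 60.

f: a_k = 3, 3, 9, 15, 33, 63, 129, 255, …
g: a_k = 4, 16, 64, 256, 1024, 4096, 16384, 65536, …
L₀ := L_f ⊗_s L_g (sym. prod.), ord ≤ 1.
h=h₀': d/dx-closure on L₀ ⇒ L.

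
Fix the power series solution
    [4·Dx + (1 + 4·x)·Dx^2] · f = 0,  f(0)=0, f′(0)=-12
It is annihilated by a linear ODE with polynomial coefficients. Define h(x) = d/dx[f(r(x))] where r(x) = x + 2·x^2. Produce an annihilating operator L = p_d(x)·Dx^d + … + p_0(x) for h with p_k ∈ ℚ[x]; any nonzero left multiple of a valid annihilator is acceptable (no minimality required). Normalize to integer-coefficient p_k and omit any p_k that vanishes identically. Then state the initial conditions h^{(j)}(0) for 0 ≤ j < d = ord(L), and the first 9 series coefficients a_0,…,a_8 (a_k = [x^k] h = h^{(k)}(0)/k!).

L = (16·x + 32·x^2) + (1 + 8·x + 24·x^2 + 32·x^3)·Dx  (order 1).
h: a_k = -12, 0, 96, -384, 768, 0, -6144, 24576, -49152, …
ICs: h(0) = -12.

f: a_k = 0, -12, 24, -64, 192, -3072/5, 2048, -49152/7, 24576, …
Substitute x→r, Dx→(1/r')Dx; clear ⇒ L₀.
Derive L from L₀ (diff closure).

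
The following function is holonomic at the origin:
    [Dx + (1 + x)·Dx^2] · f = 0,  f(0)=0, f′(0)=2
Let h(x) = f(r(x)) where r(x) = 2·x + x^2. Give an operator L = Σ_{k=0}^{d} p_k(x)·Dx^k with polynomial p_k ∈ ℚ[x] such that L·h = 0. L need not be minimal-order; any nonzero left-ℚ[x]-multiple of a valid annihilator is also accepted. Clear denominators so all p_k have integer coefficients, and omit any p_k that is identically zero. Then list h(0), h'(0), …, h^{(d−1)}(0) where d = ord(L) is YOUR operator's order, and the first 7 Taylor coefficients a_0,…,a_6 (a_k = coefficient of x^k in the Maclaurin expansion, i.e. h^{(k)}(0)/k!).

f: a_k = 0, 2, -1, 2/3, -1/2, 2/5, -1/3, …
h₀=f(r): pull back L_f along r ⇒ L₀.
L = Dx + (1 + x)·Dx^2  (order 2).
h: a_k = 0, 4, -2, 4/3, -1, 4/5, -2/3, …
ICs: h(0) = 0, h′(0) = 4.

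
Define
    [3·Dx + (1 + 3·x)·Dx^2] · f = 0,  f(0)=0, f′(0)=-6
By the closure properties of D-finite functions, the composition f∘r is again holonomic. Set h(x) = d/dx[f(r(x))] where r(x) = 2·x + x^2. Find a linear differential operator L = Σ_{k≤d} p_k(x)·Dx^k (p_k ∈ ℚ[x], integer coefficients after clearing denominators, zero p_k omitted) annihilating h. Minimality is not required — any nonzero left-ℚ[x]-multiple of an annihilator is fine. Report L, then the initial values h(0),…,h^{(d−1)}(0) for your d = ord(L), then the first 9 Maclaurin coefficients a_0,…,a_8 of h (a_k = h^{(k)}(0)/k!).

L = (5 + 6·x + 3·x^2) + (1 + 7·x + 9·x^2 + 3·x^3)·Dx  (order 1).
h: a_k = -12, 60, -324, 1764, -9612, 52380, -285444, 1555524, -8476812, …
ICs: h(0) = -12.

f: a_k = 0, -6, 9, -18, 81/2, -486/5, 243, -4374/7, 6561/4, …
L₀ from L_f via x↦r, Dx↦r'^{-1}Dx.
Differentiate: ansatz ord ≤ ord L₀ ⇒ L.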